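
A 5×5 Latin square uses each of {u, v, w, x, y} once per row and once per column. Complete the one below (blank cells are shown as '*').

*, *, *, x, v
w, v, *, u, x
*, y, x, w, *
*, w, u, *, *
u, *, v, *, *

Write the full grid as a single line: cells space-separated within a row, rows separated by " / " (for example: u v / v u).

y u w x v / w v y u x / v y x w u / x w u v y / u x v y w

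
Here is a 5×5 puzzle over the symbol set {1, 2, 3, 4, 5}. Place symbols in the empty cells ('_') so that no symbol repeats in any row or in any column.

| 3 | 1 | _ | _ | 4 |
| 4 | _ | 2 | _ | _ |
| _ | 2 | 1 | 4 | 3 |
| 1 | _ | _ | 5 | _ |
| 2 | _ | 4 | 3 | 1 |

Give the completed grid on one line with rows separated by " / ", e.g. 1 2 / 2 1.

3 1 5 2 4 / 4 3 2 1 5 / 5 2 1 4 3 / 1 4 3 5 2 / 2 5 4 3 1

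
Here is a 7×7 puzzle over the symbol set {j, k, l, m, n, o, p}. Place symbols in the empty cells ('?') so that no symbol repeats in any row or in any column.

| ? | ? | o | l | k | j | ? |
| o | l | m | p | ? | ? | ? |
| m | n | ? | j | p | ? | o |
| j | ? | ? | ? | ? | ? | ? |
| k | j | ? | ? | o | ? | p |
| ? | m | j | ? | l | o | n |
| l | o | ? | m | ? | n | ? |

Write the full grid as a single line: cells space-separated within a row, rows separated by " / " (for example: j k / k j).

n p o l k j m / o l m p n k j / m n k j p l o / j k n o m p l / k j l n o m p / p m j k l o n / l o p m j n k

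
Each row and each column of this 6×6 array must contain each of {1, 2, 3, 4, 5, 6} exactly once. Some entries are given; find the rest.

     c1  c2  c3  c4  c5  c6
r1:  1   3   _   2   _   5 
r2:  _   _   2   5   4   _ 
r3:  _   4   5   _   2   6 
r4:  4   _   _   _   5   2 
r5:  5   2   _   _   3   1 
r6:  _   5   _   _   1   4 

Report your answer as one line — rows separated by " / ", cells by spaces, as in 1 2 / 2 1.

1 3 4 2 6 5 / 6 1 2 5 4 3 / 3 4 5 1 2 6 / 4 6 1 3 5 2 / 5 2 6 4 3 1 / 2 5 3 6 1 4

row 1 has {1,2,3,5}; column 5 has {1,2,3,4,5} — only 6 is left for (r1,c5).
row 2 has {2,4,5}; column 6 has {1,2,4,5,6} — only 3 is left for (r2,c6).
row 3 has {2,4,5,6}; column 1 has {1,4,5} — only 3 is left for (r3,c1).
row 3 has {2,3,4,5,6}; column 4 has {2,5} — only 1 is left for (r3,c4).
row 1 has {1,2,3,5,6}; column 3 has {2,5} — only 4 is left for (r1,c3).
row 2 has {2,3,4,5}; column 1 has {1,3,4,5} — only 6 is left for (r2,c1).
row 2 has {2,3,4,5,6}; column 2 has {2,3,4,5} — only 1 is left for (r2,c2).
row 4 has {2,4,5}; column 2 has {1,2,3,4,5} — only 6 is left for (r4,c2).
row 4 has {2,4,5,6}; column 4 has {1,2,5} — only 3 is left for (r4,c4).
row 5 has {1,2,3,5}; column 3 has {2,4,5} — only 6 is left for (r5,c3).
row 5 has {1,2,3,5,6}; column 4 has {1,2,3,5} — only 4 is left for (r5,c4).
row 6 has {1,4,5}; column 1 has {1,3,4,5,6} — only 2 is left for (r6,c1).
row 6 has {1,2,4,5}; column 3 has {2,4,5,6} — only 3 is left for (r6,c3).
row 6 has {1,2,3,4,5}; column 4 has {1,2,3,4,5} — only 6 is left for (r6,c4).
row 4 has {2,3,4,5,6}; column 3 has {2,3,4,5,6} — only 1 is left for (r4,c3).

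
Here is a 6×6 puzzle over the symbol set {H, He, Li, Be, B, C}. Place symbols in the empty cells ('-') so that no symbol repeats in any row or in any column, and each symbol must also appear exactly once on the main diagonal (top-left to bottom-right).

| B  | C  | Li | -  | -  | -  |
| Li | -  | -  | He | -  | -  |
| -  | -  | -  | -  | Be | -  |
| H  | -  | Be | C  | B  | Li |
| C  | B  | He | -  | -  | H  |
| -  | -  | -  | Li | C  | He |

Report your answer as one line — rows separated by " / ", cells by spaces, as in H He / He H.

B C Li H He Be / Li Be C He H B / He Li H B Be C / H He Be C B Li / C B He Be Li H / Be H B Li C He

Cell (r1,c6): row 1 has {Li,B,C}; column 6 has {H,He,Li} → Be.
Cell (r2,c5): row 2 has {He,Li}; column 5 has {Be,B,C} → H.
Cell (r3,c1): row 3 has {Be}; column 1 has {H,Li,B,C} → He.
Cell (r3,c3): row 3 has {He,Be}; column 3 has {He,Li,Be}; the diagonal has {He,B,C} → H.
Cell (r3,c4): row 3 has {H,He,Be}; column 4 has {He,Li,C} → B.
Cell (r3,c6): row 3 has {H,He,Be,B}; column 6 has {H,He,Li,Be} → C.
Cell (r4,c2): row 4 has {H,Li,Be,B,C}; column 2 has {B,C} → He.
Cell (r5,c4): row 5 has {H,He,B,C}; column 4 has {He,Li,B,C} → Be.
Cell (r5,c5): row 5 has {H,He,Be,B,C}; column 5 has {H,Be,B,C}; the diagonal has {H,He,B,C} → Li.
Cell (r6,c1): row 6 has {He,Li,C}; column 1 has {H,He,Li,B,C} → Be.
Cell (r6,c2): row 6 has {He,Li,Be,C}; column 2 has {He,B,C} → H.
Cell (r6,c3): row 6 has {H,He,Li,Be,C}; column 3 has {H,He,Li,Be} → B.
Cell (r1,c4): row 1 has {Li,Be,B,C}; column 4 has {He,Li,Be,B,C} → H.
Cell (r1,c5): row 1 has {H,Li,Be,B,C}; column 5 has {H,Li,Be,B,C} → He.
Cell (r2,c2): row 2 has {H,He,Li}; column 2 has {H,He,B,C}; the diagonal has {H,He,Li,B,C} → Be.
Cell (r2,c3): row 2 has {H,He,Li,Be}; column 3 has {H,He,Li,Be,B} → C.
Cell (r2,c6): row 2 has {H,He,Li,Be,C}; column 6 has {H,He,Li,Be,C} → B.
Cell (r3,c2): row 3 has {H,He,Be,B,C}; column 2 has {H,He,Be,B,C} → Li.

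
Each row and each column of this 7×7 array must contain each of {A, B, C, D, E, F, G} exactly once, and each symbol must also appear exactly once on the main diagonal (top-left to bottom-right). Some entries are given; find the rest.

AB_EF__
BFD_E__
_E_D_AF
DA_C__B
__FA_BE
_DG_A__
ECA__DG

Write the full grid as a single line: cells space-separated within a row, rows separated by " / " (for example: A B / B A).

row 1 has {A,B,E,F}; column 3 has {A,D,F,G} — only C is left for (r1,c3).
row 1 has {A,B,C,E,F}; column 6 has {A,B,D} — only G is left for (r1,c6).
row 1 has {A,B,C,E,F,G}; column 7 has {B,E,F,G} — only D is left for (r1,c7).
row 2 has {B,D,E,F}; column 4 has {A,C,D,E} — only G is left for (r2,c4).
row 2 has {B,D,E,F,G}; column 6 has {A,B,D,G} — only C is left for (r2,c6).
row 2 has {B,C,D,E,F,G}; column 7 has {B,D,E,F,G} — only A is left for (r2,c7).
row 3 has {A,D,E,F}; column 3 has {A,C,D,F,G}; the diagonal has {A,C,F,G} — only B is left for (r3,c3).
row 4 has {A,B,C,D}; column 3 has {A,B,C,D,F,G} — only E is left for (r4,c3).
row 4 has {A,B,C,D,E}; column 5 has {A,E,F} — only G is left for (r4,c5).
row 4 has {A,B,C,D,E,G}; column 6 has {A,B,C,D,G} — only F is left for (r4,c6).
row 5 has {A,B,E,F}; column 2 has {A,B,C,D,E,F} — only G is left for (r5,c2).
row 5 has {A,B,E,F,G}; column 5 has {A,E,F,G}; the diagonal has {A,B,C,F,G} — only D is left for (r5,c5).
row 6 has {A,D,G}; column 6 has {A,B,C,D,F,G}; the diagonal has {A,B,C,D,F,G} — only E is left for (r6,c6).
row 6 has {A,D,E,G}; column 7 has {A,B,D,E,F,G} — only C is left for (r6,c7).
row 7 has {A,C,D,E,G}; column 5 has {A,D,E,F,G} — only B is left for (r7,c5).
row 3 has {A,B,D,E,F}; column 5 has {A,B,D,E,F,G} — only C is left for (r3,c5).
row 5 has {A,B,D,E,F,G}; column 1 has {A,B,D,E} — only C is left for (r5,c1).
row 6 has {A,C,D,E,G}; column 1 has {A,B,C,D,E} — only F is left for (r6,c1).
row 6 has {A,C,D,E,F,G}; column 4 has {A,C,D,E,G} — only B is left for (r6,c4).
row 7 has {A,B,C,D,E,G}; column 4 has {A,B,C,D,E,G} — only F is left for (r7,c4).
row 3 has {A,B,C,D,E,F}; column 1 has {A,B,C,D,E,F} — only G is left for (r3,c1).

A B C E F G D / B F D G E C A / G E B D C A F / D A E C G F B / C G F A D B E / F D G B A E C / E C A F B D G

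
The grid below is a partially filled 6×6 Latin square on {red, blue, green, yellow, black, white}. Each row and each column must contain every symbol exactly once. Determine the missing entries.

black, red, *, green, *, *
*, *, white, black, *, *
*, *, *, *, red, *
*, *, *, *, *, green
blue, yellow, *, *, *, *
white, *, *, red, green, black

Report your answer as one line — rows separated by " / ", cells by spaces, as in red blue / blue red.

(r5,c4) = white
(r5,c5) = black
(r5,c6) = red
(r6,c2) = blue
(r6,c3) = yellow
(r1,c3) = blue
(r2,c2) = green
(r5,c3) = green
(r3,c3) = black
(r4,c3) = red
(r3,c2) = white
(r4,c1) = yellow
(r4,c2) = black
(r4,c4) = blue
(r4,c5) = white
(r1,c5) = yellow
(r1,c6) = white
(r2,c1) = red
(r2,c5) = blue
(r2,c6) = yellow
(r3,c1) = green
(r3,c4) = yellow
(r3,c6) = blue

black red blue green yellow white / red green white black blue yellow / green white black yellow red blue / yellow black red blue white green / blue yellow green white black red / white blue yellow red green black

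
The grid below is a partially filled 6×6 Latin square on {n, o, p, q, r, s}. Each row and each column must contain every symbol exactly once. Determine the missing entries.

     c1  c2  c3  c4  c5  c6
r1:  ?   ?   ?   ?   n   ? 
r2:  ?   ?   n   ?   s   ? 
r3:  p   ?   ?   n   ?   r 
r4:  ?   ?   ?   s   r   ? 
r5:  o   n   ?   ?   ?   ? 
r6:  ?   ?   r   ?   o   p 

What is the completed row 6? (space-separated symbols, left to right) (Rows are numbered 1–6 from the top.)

n s r q o p

(r3,c5) = q
(r5,c5) = p
(r6,c4) = q
(r5,c4) = r
(r6,c2) = s
(r3,c2) = o
(r3,c3) = s
(r5,c3) = q
(r5,c6) = s
(r6,c1) = n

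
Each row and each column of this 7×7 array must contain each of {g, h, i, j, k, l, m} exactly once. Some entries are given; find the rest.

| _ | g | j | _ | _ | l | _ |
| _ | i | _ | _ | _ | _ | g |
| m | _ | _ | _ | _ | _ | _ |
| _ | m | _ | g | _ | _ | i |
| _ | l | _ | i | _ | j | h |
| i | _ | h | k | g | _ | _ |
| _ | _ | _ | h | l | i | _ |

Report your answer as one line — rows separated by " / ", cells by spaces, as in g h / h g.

h g j m i l k / l i m j h k g / m h i l k g j / k m l g j h i / g l k i m j h / i j h k g m l / j k g h l i m

(r1,c4) = m
(r1,c7) = k
(r6,c2) = j
(r6,c6) = m
(r6,c7) = l
(r7,c2) = k
(r1,c1) = h
(r1,c5) = i
(r3,c2) = h
(r3,c7) = j
(r7,c7) = m
(r3,c4) = l
(r3,c5) = k
(r3,c6) = g
(r5,c5) = m
(r7,c3) = g
(r2,c4) = j
(r2,c5) = h
(r2,c6) = k
(r3,c3) = i
(r4,c5) = j
(r4,c6) = h
(r5,c3) = k
(r7,c1) = j
(r2,c1) = l
(r2,c3) = m
(r4,c1) = k
(r4,c3) = l
(r5,c1) = g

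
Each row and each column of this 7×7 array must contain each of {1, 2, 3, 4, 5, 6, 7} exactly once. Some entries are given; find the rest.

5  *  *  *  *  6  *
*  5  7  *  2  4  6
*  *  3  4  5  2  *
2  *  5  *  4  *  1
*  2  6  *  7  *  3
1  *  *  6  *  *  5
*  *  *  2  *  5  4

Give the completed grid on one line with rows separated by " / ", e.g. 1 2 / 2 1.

5 7 4 3 1 6 2 / 3 5 7 1 2 4 6 / 6 1 3 4 5 2 7 / 2 6 5 7 4 3 1 / 4 2 6 5 7 1 3 / 1 4 2 6 3 7 5 / 7 3 1 2 6 5 4

At row 2, column 1: row 2 has {2,4,5,6,7}; column 1 has {1,2,5}; that leaves 3.
At row 2, column 4: row 2 has {2,3,4,5,6,7}; column 4 has {2,4,6}; that leaves 1.
At row 3, column 7: row 3 has {2,3,4,5}; column 7 has {1,3,4,5,6}; that leaves 7.
At row 5, column 1: row 5 has {2,3,6,7}; column 1 has {1,2,3,5}; that leaves 4.
At row 5, column 4: row 5 has {2,3,4,6,7}; column 4 has {1,2,4,6}; that leaves 5.
At row 5, column 6: row 5 has {2,3,4,5,6,7}; column 6 has {2,4,5,6}; that leaves 1.
At row 6, column 5: row 6 has {1,5,6}; column 5 has {2,4,5,7}; that leaves 3.
At row 6, column 6: row 6 has {1,3,5,6}; column 6 has {1,2,4,5,6}; that leaves 7.
At row 7, column 3: row 7 has {2,4,5}; column 3 has {3,5,6,7}; that leaves 1.
At row 7, column 5: row 7 has {1,2,4,5}; column 5 has {2,3,4,5,7}; that leaves 6.
At row 1, column 5: row 1 has {5,6}; column 5 has {2,3,4,5,6,7}; that leaves 1.
At row 1, column 7: row 1 has {1,5,6}; column 7 has {1,3,4,5,6,7}; that leaves 2.
At row 3, column 1: row 3 has {2,3,4,5,7}; column 1 has {1,2,3,4,5}; that leaves 6.
At row 3, column 2: row 3 has {2,3,4,5,6,7}; column 2 has {2,5}; that leaves 1.
At row 4, column 6: row 4 has {1,2,4,5}; column 6 has {1,2,4,5,6,7}; that leaves 3.
At row 6, column 2: row 6 has {1,3,5,6,7}; column 2 has {1,2,5}; that leaves 4.
At row 6, column 3: row 6 has {1,3,4,5,6,7}; column 3 has {1,3,5,6,7}; that leaves 2.
At row 7, column 1: row 7 has {1,2,4,5,6}; column 1 has {1,2,3,4,5,6}; that leaves 7.
At row 7, column 2: row 7 has {1,2,4,5,6,7}; column 2 has {1,2,4,5}; that leaves 3.
At row 1, column 2: row 1 has {1,2,5,6}; column 2 has {1,2,3,4,5}; that leaves 7.
At row 1, column 3: row 1 has {1,2,5,6,7}; column 3 has {1,2,3,5,6,7}; that leaves 4.
At row 1, column 4: row 1 has {1,2,4,5,6,7}; column 4 has {1,2,4,5,6}; that leaves 3.
At row 4, column 2: row 4 has {1,2,3,4,5}; column 2 has {1,2,3,4,5,7}; that leaves 6.
At row 4, column 4: row 4 has {1,2,3,4,5,6}; column 4 has {1,2,3,4,5,6}; that leaves 7.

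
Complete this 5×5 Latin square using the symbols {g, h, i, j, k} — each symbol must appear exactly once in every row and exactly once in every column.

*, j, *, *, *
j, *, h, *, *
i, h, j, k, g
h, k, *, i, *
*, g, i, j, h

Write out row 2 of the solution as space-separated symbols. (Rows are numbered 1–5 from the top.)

j i h g k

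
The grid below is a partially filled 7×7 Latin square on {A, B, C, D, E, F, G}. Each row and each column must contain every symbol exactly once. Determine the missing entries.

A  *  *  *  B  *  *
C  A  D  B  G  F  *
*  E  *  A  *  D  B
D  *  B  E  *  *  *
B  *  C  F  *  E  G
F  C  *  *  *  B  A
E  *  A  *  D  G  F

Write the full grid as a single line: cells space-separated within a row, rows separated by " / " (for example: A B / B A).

A F E G B C D / C A D B G F E / G E F A C D B / D G B E F A C / B D C F A E G / F C G D E B A / E B A C D G F

(r1,c6) = C
(r2,c7) = E
(r3,c1) = G
(r3,c3) = F
(r3,c5) = C
(r4,c6) = A
(r4,c7) = C
(r5,c2) = D
(r5,c5) = A
(r6,c5) = E
(r7,c2) = B
(r7,c4) = C
(r1,c7) = D
(r4,c5) = F
(r6,c3) = G
(r6,c4) = D
(r1,c3) = E
(r1,c4) = G
(r4,c2) = G
(r1,c2) = F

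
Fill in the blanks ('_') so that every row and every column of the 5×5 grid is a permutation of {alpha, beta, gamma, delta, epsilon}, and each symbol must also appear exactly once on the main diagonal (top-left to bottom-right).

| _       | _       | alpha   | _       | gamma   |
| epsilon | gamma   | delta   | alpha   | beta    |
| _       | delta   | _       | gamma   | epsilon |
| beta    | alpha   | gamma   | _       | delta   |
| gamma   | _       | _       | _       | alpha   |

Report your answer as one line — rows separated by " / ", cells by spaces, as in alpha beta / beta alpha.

(r1,c1) = delta
(r3,c1) = alpha
(r3,c3) = beta
(r4,c4) = epsilon
(r5,c3) = epsilon
(r1,c4) = beta
(r5,c2) = beta
(r5,c4) = delta
(r1,c2) = epsilon

delta epsilon alpha beta gamma / epsilon gamma delta alpha beta / alpha delta beta gamma epsilon / beta alpha gamma epsilon delta / gamma beta epsilon delta alpha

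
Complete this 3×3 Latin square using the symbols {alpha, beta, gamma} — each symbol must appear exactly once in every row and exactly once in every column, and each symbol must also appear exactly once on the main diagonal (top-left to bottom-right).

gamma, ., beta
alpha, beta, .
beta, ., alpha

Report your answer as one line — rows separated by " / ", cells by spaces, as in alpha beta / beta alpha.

gamma alpha beta / alpha beta gamma / beta gamma alpha

Cell (r1,c2): row 1 has {beta,gamma}; column 2 has {beta} → alpha.
Cell (r2,c3): row 2 has {alpha,beta}; column 3 has {alpha,beta} → gamma.
Cell (r3,c2): row 3 has {alpha,beta}; column 2 has {alpha,beta} → gamma.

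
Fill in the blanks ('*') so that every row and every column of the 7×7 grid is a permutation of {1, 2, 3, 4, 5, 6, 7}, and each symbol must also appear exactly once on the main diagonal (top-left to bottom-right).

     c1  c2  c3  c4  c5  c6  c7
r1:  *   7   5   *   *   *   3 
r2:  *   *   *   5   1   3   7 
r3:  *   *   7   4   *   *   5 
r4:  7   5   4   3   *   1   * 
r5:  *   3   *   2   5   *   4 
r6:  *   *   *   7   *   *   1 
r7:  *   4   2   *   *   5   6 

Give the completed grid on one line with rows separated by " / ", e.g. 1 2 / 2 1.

1 7 5 6 4 2 3 / 4 2 6 5 1 3 7 / 2 1 7 4 3 6 5 / 7 5 4 3 6 1 2 / 6 3 1 2 5 7 4 / 5 6 3 7 2 4 1 / 3 4 2 1 7 5 6

(r2,c2): row 2 has {1,3,5,7}; column 2 has {3,4,5,7}; the diagonal has {3,5,6,7}, so it must be 2.
(r2,c3): row 2 has {1,2,3,5,7}; column 3 has {2,4,5,7}, so it must be 6.
(r4,c7): row 4 has {1,3,4,5,7}; column 7 has {1,3,4,5,6,7}, so it must be 2.
(r5,c3): row 5 has {2,3,4,5}; column 3 has {2,4,5,6,7}, so it must be 1.
(r6,c2): row 6 has {1,7}; column 2 has {2,3,4,5,7}, so it must be 6.
(r6,c3): row 6 has {1,6,7}; column 3 has {1,2,4,5,6,7}, so it must be 3.
(r6,c6): row 6 has {1,3,6,7}; column 6 has {1,3,5}; the diagonal has {2,3,5,6,7}, so it must be 4.
(r7,c4): row 7 has {2,4,5,6}; column 4 has {2,3,4,5,7}, so it must be 1.
(r1,c1): row 1 has {3,5,7}; column 1 has {7}; the diagonal has {2,3,4,5,6,7}, so it must be 1.
(r1,c4): row 1 has {1,3,5,7}; column 4 has {1,2,3,4,5,7}, so it must be 6.
(r1,c6): row 1 has {1,3,5,6,7}; column 6 has {1,3,4,5}, so it must be 2.
(r2,c1): row 2 has {1,2,3,5,6,7}; column 1 has {1,7}, so it must be 4.
(r3,c2): row 3 has {4,5,7}; column 2 has {2,3,4,5,6,7}, so it must be 1.
(r3,c6): row 3 has {1,4,5,7}; column 6 has {1,2,3,4,5}, so it must be 6.
(r4,c5): row 4 has {1,2,3,4,5,7}; column 5 has {1,5}, so it must be 6.
(r5,c1): row 5 has {1,2,3,4,5}; column 1 has {1,4,7}, so it must be 6.
(r5,c6): row 5 has {1,2,3,4,5,6}; column 6 has {1,2,3,4,5,6}, so it must be 7.
(r6,c5): row 6 has {1,3,4,6,7}; column 5 has {1,5,6}, so it must be 2.
(r7,c1): row 7 has {1,2,4,5,6}; column 1 has {1,4,6,7}, so it must be 3.
(r7,c5): row 7 has {1,2,3,4,5,6}; column 5 has {1,2,5,6}, so it must be 7.
(r1,c5): row 1 has {1,2,3,5,6,7}; column 5 has {1,2,5,6,7}, so it must be 4.
(r3,c1): row 3 has {1,4,5,6,7}; column 1 has {1,3,4,6,7}, so it must be 2.
(r3,c5): row 3 has {1,2,4,5,6,7}; column 5 has {1,2,4,5,6,7}, so it must be 3.
(r6,c1): row 6 has {1,2,3,4,6,7}; column 1 has {1,2,3,4,6,7}, so it must be 5.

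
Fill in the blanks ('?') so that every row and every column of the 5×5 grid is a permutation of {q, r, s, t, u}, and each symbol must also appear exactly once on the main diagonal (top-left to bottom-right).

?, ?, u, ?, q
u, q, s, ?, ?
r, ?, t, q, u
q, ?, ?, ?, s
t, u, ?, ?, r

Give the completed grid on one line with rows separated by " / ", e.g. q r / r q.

s r u t q / u q s r t / r s t q u / q t r u s / t u q s r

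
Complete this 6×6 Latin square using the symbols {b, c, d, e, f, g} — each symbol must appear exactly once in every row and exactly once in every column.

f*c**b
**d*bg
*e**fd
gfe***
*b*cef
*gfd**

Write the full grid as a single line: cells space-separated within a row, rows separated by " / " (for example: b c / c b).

f d c e g b / e c d f b g / c e b g f d / g f e b d c / d b g c e f / b g f d c e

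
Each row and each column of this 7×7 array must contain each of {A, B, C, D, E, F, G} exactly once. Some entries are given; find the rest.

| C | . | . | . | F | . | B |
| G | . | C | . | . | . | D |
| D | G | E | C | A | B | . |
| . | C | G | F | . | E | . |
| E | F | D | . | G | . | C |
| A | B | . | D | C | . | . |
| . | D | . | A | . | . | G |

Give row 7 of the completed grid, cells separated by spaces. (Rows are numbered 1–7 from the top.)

F D B A E C G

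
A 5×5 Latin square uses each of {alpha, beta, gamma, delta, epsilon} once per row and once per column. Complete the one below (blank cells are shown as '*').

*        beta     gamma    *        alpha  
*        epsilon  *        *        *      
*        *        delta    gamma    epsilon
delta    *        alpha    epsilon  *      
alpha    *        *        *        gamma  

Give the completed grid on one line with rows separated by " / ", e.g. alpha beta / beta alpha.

epsilon beta gamma delta alpha / gamma epsilon beta alpha delta / beta alpha delta gamma epsilon / delta gamma alpha epsilon beta / alpha delta epsilon beta gamma

row 1 has {alpha,beta,gamma}; column 1 has {alpha,delta} — only epsilon is left for (r1,c1).
row 1 has {alpha,beta,gamma,epsilon}; column 4 has {gamma,epsilon} — only delta is left for (r1,c4).
row 2 has {epsilon}; column 3 has {alpha,gamma,delta} — only beta is left for (r2,c3).
row 2 has {beta,epsilon}; column 4 has {gamma,delta,epsilon} — only alpha is left for (r2,c4).
row 2 has {alpha,beta,epsilon}; column 5 has {alpha,gamma,epsilon} — only delta is left for (r2,c5).
row 3 has {gamma,delta,epsilon}; column 1 has {alpha,delta,epsilon} — only beta is left for (r3,c1).
row 3 has {beta,gamma,delta,epsilon}; column 2 has {beta,epsilon} — only alpha is left for (r3,c2).
row 4 has {alpha,delta,epsilon}; column 2 has {alpha,beta,epsilon} — only gamma is left for (r4,c2).
row 4 has {alpha,gamma,delta,epsilon}; column 5 has {alpha,gamma,delta,epsilon} — only beta is left for (r4,c5).
row 5 has {alpha,gamma}; column 2 has {alpha,beta,gamma,epsilon} — only delta is left for (r5,c2).
row 5 has {alpha,gamma,delta}; column 3 has {alpha,beta,gamma,delta} — only epsilon is left for (r5,c3).
row 5 has {alpha,gamma,delta,epsilon}; column 4 has {alpha,gamma,delta,epsilon} — only beta is left for (r5,c4).
row 2 has {alpha,beta,delta,epsilon}; column 1 has {alpha,beta,delta,epsilon} — only gamma is left for (r2,c1).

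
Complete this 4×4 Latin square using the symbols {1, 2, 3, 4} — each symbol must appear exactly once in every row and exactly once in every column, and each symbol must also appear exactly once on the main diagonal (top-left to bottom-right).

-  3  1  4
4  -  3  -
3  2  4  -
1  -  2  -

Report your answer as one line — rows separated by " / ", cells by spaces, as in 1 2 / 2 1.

2 3 1 4 / 4 1 3 2 / 3 2 4 1 / 1 4 2 3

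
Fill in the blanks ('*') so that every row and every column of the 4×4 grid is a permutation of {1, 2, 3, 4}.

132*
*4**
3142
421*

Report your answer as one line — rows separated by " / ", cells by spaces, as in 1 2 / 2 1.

(r1,c4): row 1 has {1,2,3}; column 4 has {2}, so it must be 4.
(r2,c1): row 2 has {4}; column 1 has {1,3,4}, so it must be 2.
(r2,c3): row 2 has {2,4}; column 3 has {1,2,4}, so it must be 3.
(r2,c4): row 2 has {2,3,4}; column 4 has {2,4}, so it must be 1.
(r4,c4): row 4 has {1,2,4}; column 4 has {1,2,4}, so it must be 3.

1 3 2 4 / 2 4 3 1 / 3 1 4 2 / 4 2 1 3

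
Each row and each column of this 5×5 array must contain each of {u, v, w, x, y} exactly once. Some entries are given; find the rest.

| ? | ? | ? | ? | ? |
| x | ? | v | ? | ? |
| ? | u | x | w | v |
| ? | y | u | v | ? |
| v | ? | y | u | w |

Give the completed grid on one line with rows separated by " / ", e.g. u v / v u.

(r1,c3): row 1 is empty so far; column 3 has {u,v,x,y}, so it must be w.
(r2,c2): row 2 has {v,x}; column 2 has {u,y}, so it must be w.
(r2,c4): row 2 has {v,w,x}; column 4 has {u,v,w}, so it must be y.
(r2,c5): row 2 has {v,w,x,y}; column 5 has {v,w}, so it must be u.
(r3,c1): row 3 has {u,v,w,x}; column 1 has {v,x}, so it must be y.
(r4,c1): row 4 has {u,v,y}; column 1 has {v,x,y}, so it must be w.
(r4,c5): row 4 has {u,v,w,y}; column 5 has {u,v,w}, so it must be x.
(r5,c2): row 5 has {u,v,w,y}; column 2 has {u,w,y}, so it must be x.
(r1,c1): row 1 has {w}; column 1 has {v,w,x,y}, so it must be u.
(r1,c2): row 1 has {u,w}; column 2 has {u,w,x,y}, so it must be v.
(r1,c4): row 1 has {u,v,w}; column 4 has {u,v,w,y}, so it must be x.
(r1,c5): row 1 has {u,v,w,x}; column 5 has {u,v,w,x}, so it must be y.

u v w x y / x w v y u / y u x w v / w y u v x / v x y u w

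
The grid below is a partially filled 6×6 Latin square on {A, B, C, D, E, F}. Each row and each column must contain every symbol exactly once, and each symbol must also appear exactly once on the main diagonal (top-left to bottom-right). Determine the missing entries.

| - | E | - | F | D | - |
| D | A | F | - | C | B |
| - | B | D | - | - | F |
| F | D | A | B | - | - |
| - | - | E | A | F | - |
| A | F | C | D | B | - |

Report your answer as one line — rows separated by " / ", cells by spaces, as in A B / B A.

C E B F D A / D A F E C B / E B D C A F / F D A B E C / B C E A F D / A F C D B E

row 1 has {D,E,F}; column 1 has {A,D,F}; the diagonal has {A,B,D,F} — only C is left for (r1,c1).
row 1 has {C,D,E,F}; column 3 has {A,C,D,E,F} — only B is left for (r1,c3).
row 1 has {B,C,D,E,F}; column 6 has {B,F} — only A is left for (r1,c6).
row 2 has {A,B,C,D,F}; column 4 has {A,B,D,F} — only E is left for (r2,c4).
row 3 has {B,D,F}; column 1 has {A,C,D,F} — only E is left for (r3,c1).
row 3 has {B,D,E,F}; column 4 has {A,B,D,E,F} — only C is left for (r3,c4).
row 3 has {B,C,D,E,F}; column 5 has {B,C,D,F} — only A is left for (r3,c5).
row 4 has {A,B,D,F}; column 5 has {A,B,C,D,F} — only E is left for (r4,c5).
row 4 has {A,B,D,E,F}; column 6 has {A,B,F} — only C is left for (r4,c6).
row 5 has {A,E,F}; column 1 has {A,C,D,E,F} — only B is left for (r5,c1).
row 5 has {A,B,E,F}; column 2 has {A,B,D,E,F} — only C is left for (r5,c2).
row 5 has {A,B,C,E,F}; column 6 has {A,B,C,F} — only D is left for (r5,c6).
row 6 has {A,B,C,D,F}; column 6 has {A,B,C,D,F}; the diagonal has {A,B,C,D,F} — only E is left for (r6,c6).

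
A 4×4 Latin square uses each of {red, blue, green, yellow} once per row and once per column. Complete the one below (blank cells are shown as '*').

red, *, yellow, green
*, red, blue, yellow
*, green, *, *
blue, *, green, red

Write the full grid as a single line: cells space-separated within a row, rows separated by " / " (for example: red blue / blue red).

(r1,c2) = blue
(r2,c1) = green
(r3,c1) = yellow
(r3,c3) = red
(r3,c4) = blue
(r4,c2) = yellow

red blue yellow green / green red blue yellow / yellow green red blue / blue yellow green red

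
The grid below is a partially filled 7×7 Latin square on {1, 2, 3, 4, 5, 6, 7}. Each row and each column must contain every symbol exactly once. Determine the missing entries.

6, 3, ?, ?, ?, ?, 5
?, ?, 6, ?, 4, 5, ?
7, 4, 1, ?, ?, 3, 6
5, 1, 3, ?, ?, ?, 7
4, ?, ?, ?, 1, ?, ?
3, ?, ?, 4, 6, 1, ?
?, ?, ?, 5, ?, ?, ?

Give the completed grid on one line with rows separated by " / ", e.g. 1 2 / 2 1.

6 3 4 1 7 2 5 / 2 7 6 3 4 5 1 / 7 4 1 2 5 3 6 / 5 1 3 6 2 4 7 / 4 2 5 7 1 6 3 / 3 5 7 4 6 1 2 / 1 6 2 5 3 7 4

At row 3, column 4: row 3 has {1,3,4,6,7}; column 4 has {4,5}; that leaves 2.
At row 3, column 5: row 3 has {1,2,3,4,6,7}; column 5 has {1,4,6}; that leaves 5.
At row 4, column 4: row 4 has {1,3,5,7}; column 4 has {2,4,5}; that leaves 6.
At row 4, column 5: row 4 has {1,3,5,6,7}; column 5 has {1,4,5,6}; that leaves 2.
At row 4, column 6: row 4 has {1,2,3,5,6,7}; column 6 has {1,3,5}; that leaves 4.
At row 6, column 7: row 6 has {1,3,4,6}; column 7 has {5,6,7}; that leaves 2.
At row 1, column 5: row 1 has {3,5,6}; column 5 has {1,2,4,5,6}; that leaves 7.
At row 1, column 6: row 1 has {3,5,6,7}; column 6 has {1,3,4,5}; that leaves 2.
At row 5, column 7: row 5 has {1,4}; column 7 has {2,5,6,7}; that leaves 3.
At row 7, column 5: row 7 has {5}; column 5 has {1,2,4,5,6,7}; that leaves 3.
At row 1, column 3: row 1 has {2,3,5,6,7}; column 3 has {1,3,6}; that leaves 4.
At row 1, column 4: row 1 has {2,3,4,5,6,7}; column 4 has {2,4,5,6}; that leaves 1.
At row 2, column 7: row 2 has {4,5,6}; column 7 has {2,3,5,6,7}; that leaves 1.
At row 5, column 4: row 5 has {1,3,4}; column 4 has {1,2,4,5,6}; that leaves 7.
At row 5, column 6: row 5 has {1,3,4,7}; column 6 has {1,2,3,4,5}; that leaves 6.
At row 7, column 6: row 7 has {3,5}; column 6 has {1,2,3,4,5,6}; that leaves 7.
At row 7, column 7: row 7 has {3,5,7}; column 7 has {1,2,3,5,6,7}; that leaves 4.
At row 2, column 1: row 2 has {1,4,5,6}; column 1 has {3,4,5,6,7}; that leaves 2.
At row 2, column 2: row 2 has {1,2,4,5,6}; column 2 has {1,3,4}; that leaves 7.
At row 2, column 4: row 2 has {1,2,4,5,6,7}; column 4 has {1,2,4,5,6,7}; that leaves 3.
At row 6, column 2: row 6 has {1,2,3,4,6}; column 2 has {1,3,4,7}; that leaves 5.
At row 6, column 3: row 6 has {1,2,3,4,5,6}; column 3 has {1,3,4,6}; that leaves 7.
At row 7, column 1: row 7 has {3,4,5,7}; column 1 has {2,3,4,5,6,7}; that leaves 1.
At row 7, column 3: row 7 has {1,3,4,5,7}; column 3 has {1,3,4,6,7}; that leaves 2.
At row 5, column 2: row 5 has {1,3,4,6,7}; column 2 has {1,3,4,5,7}; that leaves 2.
At row 5, column 3: row 5 has {1,2,3,4,6,7}; column 3 has {1,2,3,4,6,7}; that leaves 5.
At row 7, column 2: row 7 has {1,2,3,4,5,7}; column 2 has {1,2,3,4,5,7}; that leaves 6.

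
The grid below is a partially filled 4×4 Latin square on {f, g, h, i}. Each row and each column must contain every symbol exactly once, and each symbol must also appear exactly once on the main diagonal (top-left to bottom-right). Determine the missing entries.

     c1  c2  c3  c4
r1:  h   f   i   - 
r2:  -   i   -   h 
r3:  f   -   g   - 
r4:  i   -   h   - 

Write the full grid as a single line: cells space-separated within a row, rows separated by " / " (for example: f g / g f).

At row 1, column 4: row 1 has {f,h,i}; column 4 has {h}; that leaves g.
At row 2, column 1: row 2 has {h,i}; column 1 has {f,h,i}; that leaves g.
At row 2, column 3: row 2 has {g,h,i}; column 3 has {g,h,i}; that leaves f.
At row 3, column 2: row 3 has {f,g}; column 2 has {f,i}; that leaves h.
At row 3, column 4: row 3 has {f,g,h}; column 4 has {g,h}; that leaves i.
At row 4, column 2: row 4 has {h,i}; column 2 has {f,h,i}; that leaves g.
At row 4, column 4: row 4 has {g,h,i}; column 4 has {g,h,i}; the diagonal has {g,h,i}; that leaves f.

h f i g / g i f h / f h g i / i g h f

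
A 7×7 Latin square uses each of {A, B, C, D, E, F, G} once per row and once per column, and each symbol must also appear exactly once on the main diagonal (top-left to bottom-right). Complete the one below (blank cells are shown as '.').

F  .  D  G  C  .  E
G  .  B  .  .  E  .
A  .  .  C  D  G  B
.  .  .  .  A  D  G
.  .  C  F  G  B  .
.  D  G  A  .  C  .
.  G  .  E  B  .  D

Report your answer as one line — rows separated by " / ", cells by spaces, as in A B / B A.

row 1 has {C,D,E,F,G}; column 6 has {B,C,D,E,G} — only A is left for (r1,c6).
row 2 has {B,E,G}; column 2 has {D,G}; the diagonal has {C,D,F,G} — only A is left for (r2,c2).
row 2 has {A,B,E,G}; column 4 has {A,C,E,F,G} — only D is left for (r2,c4).
row 2 has {A,B,D,E,G}; column 5 has {A,B,C,D,G} — only F is left for (r2,c5).
row 2 has {A,B,D,E,F,G}; column 7 has {B,D,E,G} — only C is left for (r2,c7).
row 3 has {A,B,C,D,G}; column 3 has {B,C,D,G}; the diagonal has {A,C,D,F,G} — only E is left for (r3,c3).
row 4 has {A,D,G}; column 3 has {B,C,D,E,G} — only F is left for (r4,c3).
row 4 has {A,D,F,G}; column 4 has {A,C,D,E,F,G}; the diagonal has {A,C,D,E,F,G} — only B is left for (r4,c4).
row 5 has {B,C,F,G}; column 2 has {A,D,G} — only E is left for (r5,c2).
row 5 has {B,C,E,F,G}; column 7 has {B,C,D,E,G} — only A is left for (r5,c7).
row 6 has {A,C,D,G}; column 5 has {A,B,C,D,F,G} — only E is left for (r6,c5).
row 6 has {A,C,D,E,G}; column 7 has {A,B,C,D,E,G} — only F is left for (r6,c7).
row 7 has {B,D,E,G}; column 1 has {A,F,G} — only C is left for (r7,c1).
row 7 has {B,C,D,E,G}; column 3 has {B,C,D,E,F,G} — only A is left for (r7,c3).
row 7 has {A,B,C,D,E,G}; column 6 has {A,B,C,D,E,G} — only F is left for (r7,c6).
row 1 has {A,C,D,E,F,G}; column 2 has {A,D,E,G} — only B is left for (r1,c2).
row 3 has {A,B,C,D,E,G}; column 2 has {A,B,D,E,G} — only F is left for (r3,c2).
row 4 has {A,B,D,F,G}; column 1 has {A,C,F,G} — only E is left for (r4,c1).
row 4 has {A,B,D,E,F,G}; column 2 has {A,B,D,E,F,G} — only C is left for (r4,c2).
row 5 has {A,B,C,E,F,G}; column 1 has {A,C,E,F,G} — only D is left for (r5,c1).
row 6 has {A,C,D,E,F,G}; column 1 has {A,C,D,E,F,G} — only B is left for (r6,c1).

F B D G C A E / G A B D F E C / A F E C D G B / E C F B A D G / D E C F G B A / B D G A E C F / C G A E B F D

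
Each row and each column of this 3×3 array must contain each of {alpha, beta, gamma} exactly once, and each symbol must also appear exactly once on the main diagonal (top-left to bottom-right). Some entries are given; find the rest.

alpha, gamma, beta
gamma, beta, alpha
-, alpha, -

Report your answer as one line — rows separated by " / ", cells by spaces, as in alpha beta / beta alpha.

alpha gamma beta / gamma beta alpha / beta alpha gamma

At row 3, column 1: row 3 has {alpha}; column 1 has {alpha,gamma}; that leaves beta.
At row 3, column 3: row 3 has {alpha,beta}; column 3 has {alpha,beta}; the diagonal has {alpha,beta}; that leaves gamma.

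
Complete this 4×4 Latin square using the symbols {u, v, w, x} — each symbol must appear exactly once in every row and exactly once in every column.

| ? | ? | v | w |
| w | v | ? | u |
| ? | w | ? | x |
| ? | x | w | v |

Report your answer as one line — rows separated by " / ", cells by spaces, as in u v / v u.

x u v w / w v x u / v w u x / u x w v

(r1,c2) = u
(r2,c3) = x
(r3,c3) = u
(r4,c1) = u
(r1,c1) = x
(r3,c1) = v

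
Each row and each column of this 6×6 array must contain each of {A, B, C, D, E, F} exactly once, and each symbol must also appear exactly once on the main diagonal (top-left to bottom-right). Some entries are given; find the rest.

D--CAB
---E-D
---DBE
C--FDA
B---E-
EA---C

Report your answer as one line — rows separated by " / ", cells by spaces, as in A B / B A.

D F E C A B / A B F E C D / F C A D B E / C E B F D A / B D C A E F / E A D B F C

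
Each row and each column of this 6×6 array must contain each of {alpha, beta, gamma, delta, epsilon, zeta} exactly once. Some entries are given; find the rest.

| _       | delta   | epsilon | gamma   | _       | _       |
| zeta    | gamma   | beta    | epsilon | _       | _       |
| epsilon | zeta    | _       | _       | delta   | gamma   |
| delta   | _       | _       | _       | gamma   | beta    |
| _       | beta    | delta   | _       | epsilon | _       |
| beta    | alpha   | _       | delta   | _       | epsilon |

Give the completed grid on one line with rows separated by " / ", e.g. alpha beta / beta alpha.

(r1,c1) = alpha
(r1,c6) = zeta
(r2,c5) = alpha
(r2,c6) = delta
(r3,c3) = alpha
(r3,c4) = beta
(r4,c2) = epsilon
(r4,c3) = zeta
(r4,c4) = alpha
(r5,c1) = gamma
(r5,c4) = zeta
(r5,c6) = alpha
(r6,c3) = gamma
(r6,c5) = zeta
(r1,c5) = beta

alpha delta epsilon gamma beta zeta / zeta gamma beta epsilon alpha delta / epsilon zeta alpha beta delta gamma / delta epsilon zeta alpha gamma beta / gamma beta delta zeta epsilon alpha / beta alpha gamma delta zeta epsilon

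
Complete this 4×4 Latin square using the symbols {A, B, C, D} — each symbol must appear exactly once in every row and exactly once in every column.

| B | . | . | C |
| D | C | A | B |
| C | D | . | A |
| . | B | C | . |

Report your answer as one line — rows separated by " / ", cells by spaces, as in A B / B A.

row 1 has {B,C}; column 2 has {B,C,D} — only A is left for (r1,c2).
row 1 has {A,B,C}; column 3 has {A,C} — only D is left for (r1,c3).
row 3 has {A,C,D}; column 3 has {A,C,D} — only B is left for (r3,c3).
row 4 has {B,C}; column 1 has {B,C,D} — only A is left for (r4,c1).
row 4 has {A,B,C}; column 4 has {A,B,C} — only D is left for (r4,c4).

B A D C / D C A B / C D B A / A B C D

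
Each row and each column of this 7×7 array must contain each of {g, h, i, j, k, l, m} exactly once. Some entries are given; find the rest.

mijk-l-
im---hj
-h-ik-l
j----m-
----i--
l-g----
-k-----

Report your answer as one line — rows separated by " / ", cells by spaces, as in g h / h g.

At row 3, column 1: row 3 has {h,i,k,l}; column 1 has {i,j,l,m}; that leaves g.
At row 3, column 3: row 3 has {g,h,i,k,l}; column 3 has {g,j}; that leaves m.
At row 3, column 6: row 3 has {g,h,i,k,l,m}; column 6 has {h,l,m}; that leaves j.
At row 6, column 2: row 6 has {g,l}; column 2 has {h,i,k,m}; that leaves j.
At row 7, column 1: row 7 has {k}; column 1 has {g,i,j,l,m}; that leaves h.
At row 5, column 1: row 5 has {i}; column 1 has {g,h,i,j,l,m}; that leaves k.
At row 5, column 6: row 5 has {i,k}; column 6 has {h,j,l,m}; that leaves g.
At row 7, column 6: row 7 has {h,k}; column 6 has {g,h,j,l,m}; that leaves i.
At row 5, column 2: row 5 has {g,i,k}; column 2 has {h,i,j,k,m}; that leaves l.
At row 5, column 3: row 5 has {g,i,k,l}; column 3 has {g,j,m}; that leaves h.
At row 5, column 7: row 5 has {g,h,i,k,l}; column 7 has {j,l}; that leaves m.
At row 6, column 6: row 6 has {g,j,l}; column 6 has {g,h,i,j,l,m}; that leaves k.
At row 7, column 3: row 7 has {h,i,k}; column 3 has {g,h,j,m}; that leaves l.
At row 7, column 7: row 7 has {h,i,k,l}; column 7 has {j,l,m}; that leaves g.
At row 1, column 7: row 1 has {i,j,k,l,m}; column 7 has {g,j,l,m}; that leaves h.
At row 2, column 3: row 2 has {h,i,j,m}; column 3 has {g,h,j,l,m}; that leaves k.
At row 4, column 2: row 4 has {j,m}; column 2 has {h,i,j,k,l,m}; that leaves g.
At row 4, column 3: row 4 has {g,j,m}; column 3 has {g,h,j,k,l,m}; that leaves i.
At row 4, column 7: row 4 has {g,i,j,m}; column 7 has {g,h,j,l,m}; that leaves k.
At row 5, column 4: row 5 has {g,h,i,k,l,m}; column 4 has {i,k}; that leaves j.
At row 6, column 7: row 6 has {g,j,k,l}; column 7 has {g,h,j,k,l,m}; that leaves i.
At row 7, column 4: row 7 has {g,h,i,k,l}; column 4 has {i,j,k}; that leaves m.
At row 7, column 5: row 7 has {g,h,i,k,l,m}; column 5 has {i,k}; that leaves j.
At row 1, column 5: row 1 has {h,i,j,k,l,m}; column 5 has {i,j,k}; that leaves g.
At row 2, column 5: row 2 has {h,i,j,k,m}; column 5 has {g,i,j,k}; that leaves l.
At row 4, column 5: row 4 has {g,i,j,k,m}; column 5 has {g,i,j,k,l}; that leaves h.
At row 6, column 4: row 6 has {g,i,j,k,l}; column 4 has {i,j,k,m}; that leaves h.
At row 6, column 5: row 6 has {g,h,i,j,k,l}; column 5 has {g,h,i,j,k,l}; that leaves m.
At row 2, column 4: row 2 has {h,i,j,k,l,m}; column 4 has {h,i,j,k,m}; that leaves g.
At row 4, column 4: row 4 has {g,h,i,j,k,m}; column 4 has {g,h,i,j,k,m}; that leaves l.

m i j k g l h / i m k g l h j / g h m i k j l / j g i l h m k / k l h j i g m / l j g h m k i / h k l m j i g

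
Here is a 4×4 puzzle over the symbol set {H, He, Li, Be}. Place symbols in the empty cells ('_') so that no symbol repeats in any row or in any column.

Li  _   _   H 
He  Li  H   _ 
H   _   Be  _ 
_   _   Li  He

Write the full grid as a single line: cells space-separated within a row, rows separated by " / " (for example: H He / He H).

Li Be He H / He Li H Be / H He Be Li / Be H Li He

At row 1, column 3: row 1 has {H,Li}; column 3 has {H,Li,Be}; that leaves He.
At row 2, column 4: row 2 has {H,He,Li}; column 4 has {H,He}; that leaves Be.
At row 3, column 2: row 3 has {H,Be}; column 2 has {Li}; that leaves He.
At row 3, column 4: row 3 has {H,He,Be}; column 4 has {H,He,Be}; that leaves Li.
At row 4, column 1: row 4 has {He,Li}; column 1 has {H,He,Li}; that leaves Be.
At row 4, column 2: row 4 has {He,Li,Be}; column 2 has {He,Li}; that leaves H.
At row 1, column 2: row 1 has {H,He,Li}; column 2 has {H,He,Li}; that leaves Be.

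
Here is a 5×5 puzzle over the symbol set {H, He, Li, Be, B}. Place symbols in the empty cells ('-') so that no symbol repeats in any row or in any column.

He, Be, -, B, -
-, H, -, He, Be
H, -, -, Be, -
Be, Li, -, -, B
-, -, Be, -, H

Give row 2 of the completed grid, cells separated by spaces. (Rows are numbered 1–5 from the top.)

Li H B He Be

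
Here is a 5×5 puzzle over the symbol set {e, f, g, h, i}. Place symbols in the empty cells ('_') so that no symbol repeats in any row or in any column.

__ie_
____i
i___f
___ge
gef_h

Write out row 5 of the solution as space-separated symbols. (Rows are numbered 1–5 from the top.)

(r1,c5) = g
(r3,c4) = h
(r4,c3) = h
(r5,c4) = i

g e f i h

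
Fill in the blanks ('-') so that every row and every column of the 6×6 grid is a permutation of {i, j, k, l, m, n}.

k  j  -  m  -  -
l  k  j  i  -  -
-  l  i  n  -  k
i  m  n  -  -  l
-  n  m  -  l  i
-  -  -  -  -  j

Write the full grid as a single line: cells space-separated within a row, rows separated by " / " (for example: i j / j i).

k j l m i n / l k j i n m / m l i n j k / i m n j k l / j n m k l i / n i k l m j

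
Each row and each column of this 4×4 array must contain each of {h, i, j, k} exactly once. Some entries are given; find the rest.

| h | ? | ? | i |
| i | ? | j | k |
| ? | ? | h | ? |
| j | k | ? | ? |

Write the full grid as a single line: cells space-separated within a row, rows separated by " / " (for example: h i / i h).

h j k i / i h j k / k i h j / j k i h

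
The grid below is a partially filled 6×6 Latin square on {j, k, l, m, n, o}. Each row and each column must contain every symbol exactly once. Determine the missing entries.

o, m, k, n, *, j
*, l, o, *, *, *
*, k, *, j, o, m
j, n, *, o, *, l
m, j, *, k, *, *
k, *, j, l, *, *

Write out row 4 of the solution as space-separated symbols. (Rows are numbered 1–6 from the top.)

(r1,c5) = l
(r2,c1) = n
(r2,c4) = m
(r2,c6) = k
(r3,c1) = l
(r3,c3) = n
(r4,c3) = m
(r4,c5) = k

j n m o k l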